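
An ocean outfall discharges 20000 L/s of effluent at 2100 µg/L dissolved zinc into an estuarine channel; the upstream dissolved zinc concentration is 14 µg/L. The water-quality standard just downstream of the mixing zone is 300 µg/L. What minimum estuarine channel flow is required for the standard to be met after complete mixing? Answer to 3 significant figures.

126000 L/s

Set C_mix = 300: (Q·14.00 + 20000·2100) / (Q + 20000) = 300
→ Q = 20000·(2100 − 300)/(300 − 14.00) = 125900 L/s.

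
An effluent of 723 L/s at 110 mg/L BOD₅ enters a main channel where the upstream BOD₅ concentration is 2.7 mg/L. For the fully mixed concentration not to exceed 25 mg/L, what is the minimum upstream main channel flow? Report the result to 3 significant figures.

2760 L/s

Set C_mix = 25: (Q·2.700 + 723.0·110.0) / (Q + 723.0) = 25
→ Q = 723.0·(110.0 − 25)/(25 − 2.700) = 2756 L/s.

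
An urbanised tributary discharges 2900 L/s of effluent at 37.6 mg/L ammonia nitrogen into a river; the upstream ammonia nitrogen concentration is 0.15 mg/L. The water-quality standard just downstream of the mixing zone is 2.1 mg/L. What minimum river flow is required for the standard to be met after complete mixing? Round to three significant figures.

52800 L/s

Set C_mix = 2.1: (Q·0.1500 + 2900·37.60) / (Q + 2900) = 2.1
→ Q = 2900·(37.60 − 2.1)/(2.1 − 0.1500) = 52790 L/s.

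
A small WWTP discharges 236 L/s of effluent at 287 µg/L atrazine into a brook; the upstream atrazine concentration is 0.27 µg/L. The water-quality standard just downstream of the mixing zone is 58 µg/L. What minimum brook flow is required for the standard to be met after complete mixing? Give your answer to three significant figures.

Set C_mix = 58: (Q·0.2700 + 236.0·287.0) / (Q + 236.0) = 58
→ Q = 236.0·(287.0 − 58)/(58 − 0.2700) = 936.2 L/s.

936 L/s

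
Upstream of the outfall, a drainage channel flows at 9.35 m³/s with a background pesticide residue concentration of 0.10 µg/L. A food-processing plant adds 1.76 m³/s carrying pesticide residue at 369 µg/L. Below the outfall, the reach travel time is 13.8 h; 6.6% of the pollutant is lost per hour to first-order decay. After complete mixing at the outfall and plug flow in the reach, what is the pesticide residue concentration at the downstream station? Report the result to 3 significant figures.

22.8 µg/L

Mixed concentration C = ΣQC/ΣQ = (9.350·0.1000 + 1.760·369.0) / 11.11 = 650.4/11.11 = 58.54 µg/L.
6.6%/h lost → k = −ln(1 − 0.066) = 0.06828 h⁻¹.
First-order decay: C = 58.54·exp(−k·t) = 58.54·0.3898 = 22.82 µg/L.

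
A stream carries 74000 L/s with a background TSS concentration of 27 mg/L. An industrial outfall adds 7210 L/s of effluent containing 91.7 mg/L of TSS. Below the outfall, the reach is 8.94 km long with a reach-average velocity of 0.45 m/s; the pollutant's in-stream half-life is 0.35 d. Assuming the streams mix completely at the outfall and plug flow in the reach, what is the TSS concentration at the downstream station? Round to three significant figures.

20.8 mg/L

Mass balance: C = (74000·27.00 + 7210·91.70) / 81210 = 2659000/81210 = 32.74 mg/L.
Travel time t = 8.94·1000 / 0.45 = 19870 s = 5.519 h.
Half-life 0.35 d → k = ln 2 / 0.35 = 1.980 d⁻¹.
After decay, C = 32.74 × e^(−kt) = 32.74 × 0.6342 = 20.77 mg/L.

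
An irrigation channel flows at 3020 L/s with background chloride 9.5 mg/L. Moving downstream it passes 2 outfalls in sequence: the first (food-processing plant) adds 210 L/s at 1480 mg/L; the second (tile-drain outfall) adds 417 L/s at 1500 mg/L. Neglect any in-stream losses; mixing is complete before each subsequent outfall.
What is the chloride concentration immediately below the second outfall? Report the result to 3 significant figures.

After outfall 1: Q = 3020 + 210.0 = 3230 L/s; C = (3020·9.500 + 210.0·1480)/3230 = 105.1 mg/L.
After outfall 2: Q = 3230 + 417.0 = 3647 L/s; C = (3230·105.1 + 417.0·1500)/3647 = 264.6 mg/L.

265 mg/L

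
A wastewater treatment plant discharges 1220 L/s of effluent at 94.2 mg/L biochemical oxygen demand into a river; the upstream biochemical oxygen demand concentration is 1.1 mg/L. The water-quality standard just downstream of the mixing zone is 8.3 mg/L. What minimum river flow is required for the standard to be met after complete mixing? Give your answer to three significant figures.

Set C_mix = 8.3: (Q·1.100 + 1220·94.20) / (Q + 1220) = 8.3
→ Q = 1220·(94.20 − 8.3)/(8.3 − 1.100) = 14560 L/s.

14600 L/s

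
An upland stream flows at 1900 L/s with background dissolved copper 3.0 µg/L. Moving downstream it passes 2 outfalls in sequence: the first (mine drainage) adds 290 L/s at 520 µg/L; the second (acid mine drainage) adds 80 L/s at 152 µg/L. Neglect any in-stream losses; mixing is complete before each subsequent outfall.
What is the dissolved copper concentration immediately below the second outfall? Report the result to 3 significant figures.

After outfall 1: Q = 1900 + 290.0 = 2190 L/s; C = (1900·3.000 + 290.0·520.0)/2190 = 71.46 µg/L.
After outfall 2: Q = 2190 + 80.00 = 2270 L/s; C = (2190·71.46 + 80.00·152.0)/2270 = 74.30 µg/L.

74.3 µg/L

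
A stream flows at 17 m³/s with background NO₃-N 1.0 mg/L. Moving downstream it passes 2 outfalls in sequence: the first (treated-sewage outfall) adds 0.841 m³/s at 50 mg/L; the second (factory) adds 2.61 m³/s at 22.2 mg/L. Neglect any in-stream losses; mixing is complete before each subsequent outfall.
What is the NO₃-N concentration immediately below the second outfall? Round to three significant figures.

5.72 mg/L

After outfall 1: Q = 17.00 + 0.8410 = 17.84 m³/s; C = (17.00·1.000 + 0.8410·50.00)/17.84 = 3.310 mg/L.
After outfall 2: Q = 17.84 + 2.610 = 20.45 m³/s; C = (17.84·3.310 + 2.610·22.20)/20.45 = 5.721 mg/L.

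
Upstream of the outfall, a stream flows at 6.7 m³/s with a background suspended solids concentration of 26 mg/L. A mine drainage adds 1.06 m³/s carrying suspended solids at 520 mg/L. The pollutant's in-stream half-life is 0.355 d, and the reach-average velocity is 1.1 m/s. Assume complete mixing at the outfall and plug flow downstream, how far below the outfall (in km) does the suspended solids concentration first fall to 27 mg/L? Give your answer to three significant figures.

Flow-weighted average: C = (6.700·26.00 + 1.060·520.0) / 7.760 = 725.4/7.760 = 93.48 mg/L.
Half-life 0.355 d → k = ln 2 / 0.355 = 1.953 d⁻¹.
Set 93.48·exp(−k·t) = 27 → t = ln(93.48/27)/k = 54950 s = 15.27 h.
Distance = v·t = 1.1·54950 = 60450 m = 60.45 km.

60.5 km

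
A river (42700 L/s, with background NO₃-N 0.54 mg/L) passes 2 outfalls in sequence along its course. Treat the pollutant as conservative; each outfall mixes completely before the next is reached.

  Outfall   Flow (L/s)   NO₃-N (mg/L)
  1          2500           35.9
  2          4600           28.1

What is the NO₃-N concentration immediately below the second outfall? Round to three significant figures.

Below outfall 1: Q → 45200 L/s, C = (42700·0.5400 + 2500·35.90)/45200 = 2.496 mg/L.
Below outfall 2: Q → 49800 L/s, C = (45200·2.496 + 4600·28.10)/49800 = 4.861 mg/L.

4.86 mg/L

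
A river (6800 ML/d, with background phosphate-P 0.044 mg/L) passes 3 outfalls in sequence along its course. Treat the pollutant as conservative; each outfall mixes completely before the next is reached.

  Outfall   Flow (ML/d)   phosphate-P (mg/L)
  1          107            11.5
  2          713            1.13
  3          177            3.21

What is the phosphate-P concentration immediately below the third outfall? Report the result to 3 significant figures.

0.372 mg/L

Below outfall 1: Q → 6907 ML/d, C = (6800·0.04400 + 107.0·11.50)/6907 = 0.2215 mg/L.
Below outfall 2: Q → 7620 ML/d, C = (6907·0.2215 + 713.0·1.130)/7620 = 0.3065 mg/L.
Below outfall 3: Q → 7797 ML/d, C = (7620·0.3065 + 177.0·3.210)/7797 = 0.3724 mg/L.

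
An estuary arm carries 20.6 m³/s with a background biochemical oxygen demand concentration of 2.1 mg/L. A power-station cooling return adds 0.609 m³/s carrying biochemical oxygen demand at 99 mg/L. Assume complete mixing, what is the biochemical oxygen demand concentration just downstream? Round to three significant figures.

4.88 mg/L

Mass balance: C = (20.60·2.100 + 0.6090·99.00) / 21.21 = 103.6/21.21 = 4.882 mg/L.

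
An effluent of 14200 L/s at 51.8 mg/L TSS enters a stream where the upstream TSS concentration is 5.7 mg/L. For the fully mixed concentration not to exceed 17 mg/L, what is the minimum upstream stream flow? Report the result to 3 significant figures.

43700 L/s

Set C_mix = 17: (Q·5.700 + 14200·51.80) / (Q + 14200) = 17
→ Q = 14200·(51.80 − 17)/(17 − 5.700) = 43730 L/s.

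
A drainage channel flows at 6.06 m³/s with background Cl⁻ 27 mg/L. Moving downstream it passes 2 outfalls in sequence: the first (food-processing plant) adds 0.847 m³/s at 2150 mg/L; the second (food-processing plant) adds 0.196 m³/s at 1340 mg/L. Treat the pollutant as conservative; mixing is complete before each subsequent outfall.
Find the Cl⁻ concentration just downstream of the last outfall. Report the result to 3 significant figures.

316 mg/L

Outfall 1: combined Q = 6.907 m³/s; C = (6.060·27.00 + 0.8470·2150)/6.907 = 287.3 mg/L.
Outfall 2: combined Q = 7.103 m³/s; C = (6.907·287.3 + 0.1960·1340)/7.103 = 316.4 mg/L.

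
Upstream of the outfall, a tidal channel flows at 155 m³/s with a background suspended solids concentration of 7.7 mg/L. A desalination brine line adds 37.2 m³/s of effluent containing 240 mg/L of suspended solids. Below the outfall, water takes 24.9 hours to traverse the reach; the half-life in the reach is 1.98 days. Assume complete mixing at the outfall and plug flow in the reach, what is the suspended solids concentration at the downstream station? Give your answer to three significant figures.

36.6 mg/L

After mixing, C = (155.0·7.700 + 37.20·240.0) / 192.2 = 10120/192.2 = 52.66 mg/L.
Half-life 1.98 d → k = ln 2 / 1.98 = 0.3501 d⁻¹.
After decay, C = 52.66 × e^(−kt) = 52.66 × 0.6954 = 36.62 mg/L.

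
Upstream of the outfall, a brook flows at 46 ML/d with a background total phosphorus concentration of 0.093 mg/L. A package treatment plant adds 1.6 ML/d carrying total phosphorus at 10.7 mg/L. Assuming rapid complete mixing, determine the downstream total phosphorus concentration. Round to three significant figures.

After mixing, C = (46.00·0.09300 + 1.600·10.70) / 47.60 = 21.40/47.60 = 0.4495 mg/L.

0.450 mg/L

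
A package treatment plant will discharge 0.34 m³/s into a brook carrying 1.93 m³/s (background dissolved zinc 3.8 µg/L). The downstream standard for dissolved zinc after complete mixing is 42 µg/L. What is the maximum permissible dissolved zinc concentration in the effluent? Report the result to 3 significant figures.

259 µg/L

At the limit, (Qr·Cr + Qe·Cₑ)/(Qr + Qe) = 42:
Cₑ = (2.270·42 − 1.930·3.800) / 0.3400 = 258.8 µg/L.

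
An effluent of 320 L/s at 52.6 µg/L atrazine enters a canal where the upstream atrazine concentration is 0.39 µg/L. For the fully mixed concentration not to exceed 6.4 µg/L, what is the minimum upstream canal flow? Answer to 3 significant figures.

Set C_mix = 6.4: (Q·0.3900 + 320.0·52.60) / (Q + 320.0) = 6.4
→ Q = 320.0·(52.60 − 6.4)/(6.4 − 0.3900) = 2460 L/s.

2460 L/s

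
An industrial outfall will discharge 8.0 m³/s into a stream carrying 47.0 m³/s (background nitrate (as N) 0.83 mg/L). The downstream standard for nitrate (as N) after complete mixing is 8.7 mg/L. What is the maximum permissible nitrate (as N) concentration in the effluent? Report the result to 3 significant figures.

At the limit, (Qr·Cr + Qe·Cₑ)/(Qr + Qe) = 8.7:
Cₑ = (55.00·8.7 − 47.00·0.8300) / 8.000 = 54.94 mg/L.

54.9 mg/L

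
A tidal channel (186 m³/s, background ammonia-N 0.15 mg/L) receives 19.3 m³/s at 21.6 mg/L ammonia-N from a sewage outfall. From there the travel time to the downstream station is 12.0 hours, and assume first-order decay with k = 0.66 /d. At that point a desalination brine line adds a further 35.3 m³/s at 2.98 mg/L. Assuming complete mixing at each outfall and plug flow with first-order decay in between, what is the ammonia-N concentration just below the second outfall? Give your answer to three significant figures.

Flow-weighted average: C = (186.0·0.1500 + 19.30·21.60) / 205.3 = 444.8/205.3 = 2.166 mg/L; combined flow 205.3 m³/s.
Applying C = C₀e^(−kt): 2.166 × 0.7189 = 1.558 mg/L.
Second outfall: C = (205.3·1.558 + 35.30·2.980)/240.6 = 1.766 mg/L.

1.77 mg/L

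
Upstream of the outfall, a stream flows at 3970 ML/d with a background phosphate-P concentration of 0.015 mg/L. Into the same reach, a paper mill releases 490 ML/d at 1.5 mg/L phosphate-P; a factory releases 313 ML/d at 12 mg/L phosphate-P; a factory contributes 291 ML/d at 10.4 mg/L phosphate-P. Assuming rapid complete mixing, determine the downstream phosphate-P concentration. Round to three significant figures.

After mixing, C = (3970·0.01500 + 490.0·1.500 + 313.0·12.00 + 291.0·10.40) / 5064 = 7577/5064 = 1.496 mg/L.

1.50 mg/L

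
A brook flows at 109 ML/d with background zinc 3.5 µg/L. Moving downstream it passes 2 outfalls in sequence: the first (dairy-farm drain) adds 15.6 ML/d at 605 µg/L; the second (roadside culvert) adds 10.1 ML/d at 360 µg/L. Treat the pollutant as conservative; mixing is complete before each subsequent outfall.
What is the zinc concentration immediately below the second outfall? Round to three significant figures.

99.9 µg/L

After outfall 1: Q = 109.0 + 15.60 = 124.6 ML/d; C = (109.0·3.500 + 15.60·605.0)/124.6 = 78.81 µg/L.
After outfall 2: Q = 124.6 + 10.10 = 134.7 ML/d; C = (124.6·78.81 + 10.10·360.0)/134.7 = 99.89 µg/L.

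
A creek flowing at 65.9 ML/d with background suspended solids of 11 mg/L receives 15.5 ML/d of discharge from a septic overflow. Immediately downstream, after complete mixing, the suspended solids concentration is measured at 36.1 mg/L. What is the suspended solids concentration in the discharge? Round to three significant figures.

Mass balance: 65.90·11.00 + 15.50·Cₑ = 81.40·36.10
→ Cₑ = (81.40·36.10 − 65.90·11.00) / 15.50 = 142.8 mg/L.

143 mg/L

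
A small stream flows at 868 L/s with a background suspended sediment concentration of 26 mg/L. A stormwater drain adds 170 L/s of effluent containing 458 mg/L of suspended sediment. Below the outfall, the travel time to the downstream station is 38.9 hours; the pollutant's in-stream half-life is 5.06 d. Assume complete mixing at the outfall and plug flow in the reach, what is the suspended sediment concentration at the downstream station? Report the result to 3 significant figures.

77.5 mg/L

After mixing, C = (868.0·26.00 + 170.0·458.0) / 1038 = 100400/1038 = 96.75 mg/L.
Half-life 5.06 d → k = ln 2 / 5.06 = 0.1370 d⁻¹.
Applying C = C₀e^(−kt): 96.75 × 0.8009 = 77.49 mg/L.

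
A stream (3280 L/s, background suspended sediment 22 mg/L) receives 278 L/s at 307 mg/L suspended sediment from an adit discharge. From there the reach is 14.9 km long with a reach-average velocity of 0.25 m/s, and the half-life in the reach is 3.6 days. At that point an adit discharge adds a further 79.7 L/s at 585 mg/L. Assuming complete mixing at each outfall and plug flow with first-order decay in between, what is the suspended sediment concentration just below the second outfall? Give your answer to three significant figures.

Flow-weighted average: C = (3280·22.00 + 278.0·307.0) / 3558 = 157500/3558 = 44.27 mg/L; combined flow 3558 L/s.
Travel time t = 14.9·1000 / 0.25 = 59600 s = 16.56 h.
Half-life 3.6 d → k = ln 2 / 3.6 = 0.1925 d⁻¹.
First-order decay: C = 44.27·exp(−k·t) = 44.27·0.8756 = 38.76 mg/L.
At the second outfall, C = (3558·38.76 + 79.70·585.0) / (3558 + 79.70) = 50.73 mg/L.

50.7 mg/L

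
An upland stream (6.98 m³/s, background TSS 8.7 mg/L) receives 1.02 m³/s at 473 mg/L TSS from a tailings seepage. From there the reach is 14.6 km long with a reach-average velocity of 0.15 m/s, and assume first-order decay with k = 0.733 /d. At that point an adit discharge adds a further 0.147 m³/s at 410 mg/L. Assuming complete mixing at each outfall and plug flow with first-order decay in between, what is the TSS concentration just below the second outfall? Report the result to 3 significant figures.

Mass balance: C = (6.980·8.700 + 1.020·473.0) / 8.000 = 543.2/8.000 = 67.90 mg/L; combined flow 8.000 m³/s.
Travel time t = 14.6·1000 / 0.15 = 97330 s = 27.04 h.
After decay, C = 67.90 × e^(−kt) = 67.90 × 0.4379 = 29.73 mg/L.
At the second outfall, C = (8.000·29.73 + 0.1470·410.0) / (8.000 + 0.1470) = 36.59 mg/L.

36.6 mg/L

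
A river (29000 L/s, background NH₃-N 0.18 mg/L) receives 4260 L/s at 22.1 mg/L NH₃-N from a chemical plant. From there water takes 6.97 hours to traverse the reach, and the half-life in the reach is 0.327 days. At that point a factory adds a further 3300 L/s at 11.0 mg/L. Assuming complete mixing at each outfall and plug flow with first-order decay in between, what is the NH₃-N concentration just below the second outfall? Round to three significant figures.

2.46 mg/L

Mixed concentration C = ΣQC/ΣQ = (29000·0.1800 + 4260·22.10) / 33260 = 99370/33260 = 2.988 mg/L; combined flow 33260 L/s.
Half-life 0.327 d → k = ln 2 / 0.327 = 2.120 d⁻¹.
Decay over the reach: 2.988·exp(−kt) = 2.988·0.5403 = 1.614 mg/L.
Second outfall: C = (33260·1.614 + 3300·11.00)/36560 = 2.461 mg/L.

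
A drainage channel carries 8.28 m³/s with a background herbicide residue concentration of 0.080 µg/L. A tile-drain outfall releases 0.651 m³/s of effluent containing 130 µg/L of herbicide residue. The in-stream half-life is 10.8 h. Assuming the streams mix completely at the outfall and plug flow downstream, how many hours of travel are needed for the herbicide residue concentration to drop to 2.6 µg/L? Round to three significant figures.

20.3 h

Mass balance: C = (8.280·0.08000 + 0.6510·130.0) / 8.931 = 85.29/8.931 = 9.550 µg/L.
Half-life 10.8 h → k = ln 2 / 10.8 = 0.06418 h⁻¹ = 1.540 d⁻¹.
9.550·exp(−k·t) = 2.6 → t = ln(9.550/2.6)/k = 72980 s = 20.27 h.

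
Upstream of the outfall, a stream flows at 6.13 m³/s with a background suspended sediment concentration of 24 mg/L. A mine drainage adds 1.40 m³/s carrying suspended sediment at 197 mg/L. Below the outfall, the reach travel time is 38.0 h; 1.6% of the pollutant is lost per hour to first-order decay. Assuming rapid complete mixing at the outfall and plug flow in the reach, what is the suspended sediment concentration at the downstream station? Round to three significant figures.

30.4 mg/L

Flow-weighted average: C = (6.130·24.00 + 1.400·197.0) / 7.530 = 422.9/7.530 = 56.16 mg/L.
1.6%/h lost → k = −ln(1 − 0.016) = 0.01613 h⁻¹.
Decay over the reach: 56.16·exp(−kt) = 56.16·0.5418 = 30.43 mg/L.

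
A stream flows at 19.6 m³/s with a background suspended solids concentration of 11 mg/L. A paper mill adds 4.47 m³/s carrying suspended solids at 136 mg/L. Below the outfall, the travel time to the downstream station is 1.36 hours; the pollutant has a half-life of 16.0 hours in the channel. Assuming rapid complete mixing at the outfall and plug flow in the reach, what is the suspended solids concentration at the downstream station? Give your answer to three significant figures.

32.3 mg/L

Mass balance: C = (19.60·11.00 + 4.470·136.0) / 24.07 = 823.5/24.07 = 34.21 mg/L.
Half-life 16.0 h → k = ln 2 / 16.0 = 0.04332 h⁻¹ = 1.040 d⁻¹.
First-order decay: C = 34.21·exp(−k·t) = 34.21·0.9428 = 32.26 mg/L.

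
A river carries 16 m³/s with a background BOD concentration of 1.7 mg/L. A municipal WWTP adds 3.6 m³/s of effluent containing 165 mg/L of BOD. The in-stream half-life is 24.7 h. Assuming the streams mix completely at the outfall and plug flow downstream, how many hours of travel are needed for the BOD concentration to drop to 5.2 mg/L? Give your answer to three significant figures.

64.4 h

After mixing, C = (16.00·1.700 + 3.600·165.0) / 19.60 = 621.2/19.60 = 31.69 mg/L.
Half-life 24.7 h → k = ln 2 / 24.7 = 0.02806 h⁻¹ = 0.6735 d⁻¹.
31.69·exp(−k·t) = 5.2 → t = ln(31.69/5.2)/k = 231900 s = 64.41 h.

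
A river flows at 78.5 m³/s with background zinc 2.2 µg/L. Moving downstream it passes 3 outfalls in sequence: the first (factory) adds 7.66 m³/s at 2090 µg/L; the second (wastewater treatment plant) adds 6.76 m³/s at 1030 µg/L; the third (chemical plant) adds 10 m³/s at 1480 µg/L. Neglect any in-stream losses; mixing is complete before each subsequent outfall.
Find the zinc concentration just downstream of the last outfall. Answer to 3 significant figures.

369 µg/L

Outfall 1: combined Q = 86.16 m³/s; C = (78.50·2.200 + 7.660·2090)/86.16 = 187.8 µg/L.
Outfall 2: combined Q = 92.92 m³/s; C = (86.16·187.8 + 6.760·1030)/92.92 = 249.1 µg/L.
Outfall 3: combined Q = 102.9 m³/s; C = (92.92·249.1 + 10.00·1480)/102.9 = 368.7 µg/L.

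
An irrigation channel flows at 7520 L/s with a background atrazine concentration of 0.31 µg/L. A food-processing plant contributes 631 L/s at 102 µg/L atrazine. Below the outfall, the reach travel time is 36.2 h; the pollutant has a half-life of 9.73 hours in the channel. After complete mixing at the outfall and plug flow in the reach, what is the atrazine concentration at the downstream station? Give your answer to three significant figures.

Mass balance: C = (7520·0.3100 + 631.0·102.0) / 8151 = 66690/8151 = 8.182 µg/L.
Half-life 9.73 h → k = ln 2 / 9.73 = 0.07124 h⁻¹ = 1.710 d⁻¹.
First-order decay: C = 8.182·exp(−k·t) = 8.182·0.07586 = 0.6207 µg/L.

0.621 µg/L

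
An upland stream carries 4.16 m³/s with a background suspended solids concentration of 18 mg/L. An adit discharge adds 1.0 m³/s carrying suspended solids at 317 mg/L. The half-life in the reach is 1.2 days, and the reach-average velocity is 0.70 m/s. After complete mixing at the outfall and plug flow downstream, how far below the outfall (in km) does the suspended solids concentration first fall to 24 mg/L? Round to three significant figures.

Conservation of mass: C = (4.160·18.00 + 1.000·317.0) / 5.160 = 391.9/5.160 = 75.95 mg/L.
Half-life 1.2 d → k = ln 2 / 1.2 = 0.5776 d⁻¹.
Set 75.95·exp(−k·t) = 24 → t = ln(75.95/24)/k = 172300 s = 47.86 h.
Distance = v·t = 0.70·172300 = 120600 m = 120.6 km.

121 km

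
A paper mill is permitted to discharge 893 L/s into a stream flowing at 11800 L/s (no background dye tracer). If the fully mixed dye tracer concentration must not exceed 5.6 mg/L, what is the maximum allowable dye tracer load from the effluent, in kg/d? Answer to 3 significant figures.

Mass balance at the limit: 11800·0 + 893.0·Cₑ = 12690·5.6 → Cₑ = 79.60 mg/L.
893.0 L/s = 0.8930 m³/s. Load = 0.8930 m³/s × 79.60 g/m³ × 86 400 s/d = 6141 kg/d.

6140 kg/d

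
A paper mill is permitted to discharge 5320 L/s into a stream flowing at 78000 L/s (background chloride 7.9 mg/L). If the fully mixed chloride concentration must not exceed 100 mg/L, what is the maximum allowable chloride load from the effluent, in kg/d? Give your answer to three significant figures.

Mass balance at the limit: 78000·7.900 + 5320·Cₑ = 83320·100 → Cₑ = 1450 mg/L.
5320 L/s = 5.320 m³/s. Load = 5.320 m³/s × 1450 g/m³ × 86 400 s/d = 666600 kg/d.

667000 kg/d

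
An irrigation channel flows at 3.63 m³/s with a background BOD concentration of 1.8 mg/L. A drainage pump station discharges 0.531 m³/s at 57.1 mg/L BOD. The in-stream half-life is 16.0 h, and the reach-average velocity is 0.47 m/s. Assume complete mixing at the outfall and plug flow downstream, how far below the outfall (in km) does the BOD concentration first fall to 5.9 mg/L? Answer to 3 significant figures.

Flow-weighted average: C = (3.630·1.800 + 0.5310·57.10) / 4.161 = 36.85/4.161 = 8.857 mg/L.
Half-life 16.0 h → k = ln 2 / 16.0 = 0.04332 h⁻¹ = 1.040 d⁻¹.
Set 8.857·exp(−k·t) = 5.9 → t = ln(8.857/5.9)/k = 33760 s = 9.378 h.
Distance = v·t = 0.47·33760 = 15870 m = 15.87 km.

15.9 km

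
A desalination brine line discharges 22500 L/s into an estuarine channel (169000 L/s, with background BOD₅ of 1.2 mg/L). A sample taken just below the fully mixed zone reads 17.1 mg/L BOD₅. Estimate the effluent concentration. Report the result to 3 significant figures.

Mass balance: 169000·1.200 + 22500·Cₑ = 191500·17.10
→ Cₑ = (191500·17.10 − 169000·1.200) / 22500 = 136.5 mg/L.

137 mg/L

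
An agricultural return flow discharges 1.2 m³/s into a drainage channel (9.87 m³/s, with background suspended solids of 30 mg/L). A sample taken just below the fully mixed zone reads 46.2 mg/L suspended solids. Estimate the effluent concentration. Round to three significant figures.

Mass balance: 9.870·30.00 + 1.200·Cₑ = 11.07·46.20
→ Cₑ = (11.07·46.20 − 9.870·30.00) / 1.200 = 179.4 mg/L.

179 mg/L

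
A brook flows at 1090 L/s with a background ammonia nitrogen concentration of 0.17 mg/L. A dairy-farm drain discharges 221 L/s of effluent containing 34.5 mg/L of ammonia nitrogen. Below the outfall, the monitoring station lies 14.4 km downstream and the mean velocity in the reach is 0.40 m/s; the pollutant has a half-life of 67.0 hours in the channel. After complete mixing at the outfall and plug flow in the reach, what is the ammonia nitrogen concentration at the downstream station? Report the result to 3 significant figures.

5.37 mg/L

Conservation of mass: C = (1090·0.1700 + 221.0·34.50) / 1311 = 7810/1311 = 5.957 mg/L.
Travel time t = 14.4·1000 / 0.40 = 36000 s = 10.00 h.
Half-life 67.0 h → k = ln 2 / 67.0 = 0.01035 h⁻¹ = 0.2483 d⁻¹.
After decay, C = 5.957 × e^(−kt) = 5.957 × 0.9017 = 5.372 mg/L.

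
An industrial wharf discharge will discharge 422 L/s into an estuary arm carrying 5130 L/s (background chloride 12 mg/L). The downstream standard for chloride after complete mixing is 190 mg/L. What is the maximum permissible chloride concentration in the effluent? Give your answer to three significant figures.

At the limit, (Qr·Cr + Qe·Cₑ)/(Qr + Qe) = 190:
Cₑ = (5552·190 − 5130·12.00) / 422.0 = 2354 mg/L.

2350 mg/L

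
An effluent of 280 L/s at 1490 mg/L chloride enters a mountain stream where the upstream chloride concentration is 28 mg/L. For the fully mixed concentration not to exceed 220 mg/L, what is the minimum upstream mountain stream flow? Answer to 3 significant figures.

1850 L/s

Set C_mix = 220: (Q·28.00 + 280.0·1490) / (Q + 280.0) = 220
→ Q = 280.0·(1490 − 220)/(220 − 28.00) = 1852 L/s.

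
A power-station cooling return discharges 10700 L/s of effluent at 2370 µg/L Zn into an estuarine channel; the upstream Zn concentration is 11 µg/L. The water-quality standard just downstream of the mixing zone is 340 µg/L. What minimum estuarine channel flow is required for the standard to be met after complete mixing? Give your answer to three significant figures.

66000 L/s

Set C_mix = 340: (Q·11.00 + 10700·2370) / (Q + 10700) = 340
→ Q = 10700·(2370 − 340)/(340 − 11.00) = 66020 L/s.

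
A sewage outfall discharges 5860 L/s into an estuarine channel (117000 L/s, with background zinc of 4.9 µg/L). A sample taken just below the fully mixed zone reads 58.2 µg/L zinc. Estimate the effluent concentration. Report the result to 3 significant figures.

Mass balance: 117000·4.900 + 5860·Cₑ = 122900·58.20
→ Cₑ = (122900·58.20 − 117000·4.900) / 5860 = 1122 µg/L.

1120 µg/L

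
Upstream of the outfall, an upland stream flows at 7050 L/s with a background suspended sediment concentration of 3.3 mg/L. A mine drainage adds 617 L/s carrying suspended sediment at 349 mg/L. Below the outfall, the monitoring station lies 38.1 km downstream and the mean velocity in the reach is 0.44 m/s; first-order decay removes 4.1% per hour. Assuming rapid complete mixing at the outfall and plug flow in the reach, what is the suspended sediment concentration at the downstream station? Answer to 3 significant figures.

Mixed concentration C = ΣQC/ΣQ = (7050·3.300 + 617.0·349.0) / 7667 = 238600/7667 = 31.12 mg/L.
Travel time t = 38.1·1000 / 0.44 = 86590 s = 24.05 h.
4.1%/h lost → k = −ln(1 − 0.041) = 0.04186 h⁻¹.
Applying C = C₀e^(−kt): 31.12 × 0.3653 = 11.37 mg/L.

11.4 mg/L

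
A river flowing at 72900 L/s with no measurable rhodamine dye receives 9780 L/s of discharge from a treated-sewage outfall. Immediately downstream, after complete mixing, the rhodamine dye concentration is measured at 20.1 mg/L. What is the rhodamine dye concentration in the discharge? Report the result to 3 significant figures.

170 mg/L

Mass balance: 72900·0 + 9780·Cₑ = 82680·20.10
→ Cₑ = (82680·20.10 − 72900·0) / 9780 = 169.9 mg/L.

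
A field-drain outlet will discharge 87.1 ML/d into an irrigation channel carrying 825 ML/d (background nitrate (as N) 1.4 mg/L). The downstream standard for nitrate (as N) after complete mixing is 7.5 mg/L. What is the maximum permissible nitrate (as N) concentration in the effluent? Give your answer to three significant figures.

At the limit, (Qr·Cr + Qe·Cₑ)/(Qr + Qe) = 7.5:
Cₑ = (912.1·7.5 − 825.0·1.400) / 87.10 = 65.28 mg/L.

65.3 mg/L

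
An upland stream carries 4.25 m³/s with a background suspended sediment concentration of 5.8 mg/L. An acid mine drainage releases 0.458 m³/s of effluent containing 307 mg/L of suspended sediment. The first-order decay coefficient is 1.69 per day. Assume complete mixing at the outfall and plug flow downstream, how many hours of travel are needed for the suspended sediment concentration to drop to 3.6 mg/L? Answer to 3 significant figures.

Conservation of mass: C = (4.250·5.800 + 0.4580·307.0) / 4.708 = 165.3/4.708 = 35.10 mg/L.
35.10·exp(−k·t) = 3.6 → t = ln(35.10/3.6)/k = 116400 s = 32.34 h.

32.3 h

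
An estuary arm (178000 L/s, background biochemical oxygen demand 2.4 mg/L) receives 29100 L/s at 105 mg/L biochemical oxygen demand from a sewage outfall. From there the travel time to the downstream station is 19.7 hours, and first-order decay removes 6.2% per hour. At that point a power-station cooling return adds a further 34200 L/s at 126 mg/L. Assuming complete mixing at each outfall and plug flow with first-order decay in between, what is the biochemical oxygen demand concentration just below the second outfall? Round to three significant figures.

After mixing, C = (178000·2.400 + 29100·105.0) / 207100 = 3483000/207100 = 16.82 mg/L; combined flow 207100 L/s.
6.2%/h lost → k = −ln(1 − 0.062) = 0.06401 h⁻¹.
First-order decay: C = 16.82·exp(−k·t) = 16.82·0.2834 = 4.766 mg/L.
Second outfall: C = (207100·4.766 + 34200·126.0)/241300 = 21.95 mg/L.

21.9 mg/L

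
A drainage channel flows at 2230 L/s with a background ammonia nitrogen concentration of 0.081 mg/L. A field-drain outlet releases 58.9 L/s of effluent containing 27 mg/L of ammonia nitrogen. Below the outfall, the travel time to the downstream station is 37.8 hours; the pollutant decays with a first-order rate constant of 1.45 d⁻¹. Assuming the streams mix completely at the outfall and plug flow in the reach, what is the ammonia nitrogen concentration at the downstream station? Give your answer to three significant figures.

0.0788 mg/L

Flow-weighted average: C = (2230·0.08100 + 58.90·27.00) / 2289 = 1771/2289 = 0.7737 mg/L.
After decay, C = 0.7737 × e^(−kt) = 0.7737 × 0.1019 = 0.07884 mg/L.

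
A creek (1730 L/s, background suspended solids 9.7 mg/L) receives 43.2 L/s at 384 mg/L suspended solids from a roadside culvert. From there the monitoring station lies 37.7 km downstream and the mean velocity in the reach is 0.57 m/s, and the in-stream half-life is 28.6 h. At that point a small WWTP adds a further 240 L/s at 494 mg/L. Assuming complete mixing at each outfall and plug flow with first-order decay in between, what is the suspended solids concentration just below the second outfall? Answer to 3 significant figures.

69.5 mg/L

After mixing, C = (1730·9.700 + 43.20·384.0) / 1773 = 33370/1773 = 18.82 mg/L; combined flow 1773 L/s.
Travel time t = 37.7·1000 / 0.57 = 66140 s = 18.37 h.
Half-life 28.6 h → k = ln 2 / 28.6 = 0.02424 h⁻¹ = 0.5817 d⁻¹.
First-order decay: C = 18.82·exp(−k·t) = 18.82·0.6407 = 12.06 mg/L.
At the second outfall, C = (1773·12.06 + 240.0·494.0) / (1773 + 240.0) = 69.51 mg/L.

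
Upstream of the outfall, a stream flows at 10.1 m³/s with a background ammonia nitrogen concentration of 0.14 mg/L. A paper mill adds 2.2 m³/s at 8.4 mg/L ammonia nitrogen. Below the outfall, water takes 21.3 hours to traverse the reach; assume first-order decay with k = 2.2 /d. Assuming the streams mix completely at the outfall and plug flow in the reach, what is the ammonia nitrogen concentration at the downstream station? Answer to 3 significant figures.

Mixed concentration C = ΣQC/ΣQ = (10.10·0.1400 + 2.200·8.400) / 12.30 = 19.89/12.30 = 1.617 mg/L.
After decay, C = 1.617 × e^(−kt) = 1.617 × 0.1419 = 0.2295 mg/L.

0.230 mg/L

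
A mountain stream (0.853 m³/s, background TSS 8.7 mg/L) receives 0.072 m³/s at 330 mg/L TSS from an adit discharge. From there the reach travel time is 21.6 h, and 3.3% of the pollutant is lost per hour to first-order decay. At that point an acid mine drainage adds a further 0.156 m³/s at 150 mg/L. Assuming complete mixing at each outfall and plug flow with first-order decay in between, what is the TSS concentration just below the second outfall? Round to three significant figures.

Conservation of mass: C = (0.8530·8.700 + 0.07200·330.0) / 0.9250 = 31.18/0.9250 = 33.71 mg/L; combined flow 0.9250 m³/s.
3.3%/h lost → k = −ln(1 − 0.033) = 0.03356 h⁻¹.
Decay over the reach: 33.71·exp(−kt) = 33.71·0.4844 = 16.33 mg/L.
Second outfall: C = (0.9250·16.33 + 0.1560·150.0)/1.081 = 35.62 mg/L.

35.6 mg/L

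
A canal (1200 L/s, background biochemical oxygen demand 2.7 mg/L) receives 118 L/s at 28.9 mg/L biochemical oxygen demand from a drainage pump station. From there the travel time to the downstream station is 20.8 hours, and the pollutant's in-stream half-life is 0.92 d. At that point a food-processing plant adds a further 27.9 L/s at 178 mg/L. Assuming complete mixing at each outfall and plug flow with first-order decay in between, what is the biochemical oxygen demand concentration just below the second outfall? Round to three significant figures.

Mixed concentration C = ΣQC/ΣQ = (1200·2.700 + 118.0·28.90) / 1318 = 6650/1318 = 5.046 mg/L; combined flow 1318 L/s.
Half-life 0.92 d → k = ln 2 / 0.92 = 0.7534 d⁻¹.
First-order decay: C = 5.046·exp(−k·t) = 5.046·0.5205 = 2.626 mg/L.
Second outfall: C = (1318·2.626 + 27.90·178.0)/1346 = 6.262 mg/L.

6.26 mg/L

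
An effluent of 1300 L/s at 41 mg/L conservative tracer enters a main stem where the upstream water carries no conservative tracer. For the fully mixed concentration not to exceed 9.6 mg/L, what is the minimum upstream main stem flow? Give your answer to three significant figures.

4250 L/s

Set C_mix = 9.6: (Q·0 + 1300·41.00) / (Q + 1300) = 9.6
→ Q = 1300·(41.00 − 9.6)/(9.6 − 0) = 4252 L/s.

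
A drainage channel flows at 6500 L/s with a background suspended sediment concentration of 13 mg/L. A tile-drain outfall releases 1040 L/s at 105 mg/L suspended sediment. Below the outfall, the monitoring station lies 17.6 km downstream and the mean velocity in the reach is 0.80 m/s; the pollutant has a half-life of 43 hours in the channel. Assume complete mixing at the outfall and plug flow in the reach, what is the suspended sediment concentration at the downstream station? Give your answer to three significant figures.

Flow-weighted average: C = (6500·13.00 + 1040·105.0) / 7540 = 193700/7540 = 25.69 mg/L.
Travel time t = 17.6·1000 / 0.80 = 22000 s = 6.111 h.
Half-life 43 h → k = ln 2 / 43 = 0.01612 h⁻¹ = 0.3869 d⁻¹.
After decay, C = 25.69 × e^(−kt) = 25.69 × 0.9062 = 23.28 mg/L.

23.3 mg/L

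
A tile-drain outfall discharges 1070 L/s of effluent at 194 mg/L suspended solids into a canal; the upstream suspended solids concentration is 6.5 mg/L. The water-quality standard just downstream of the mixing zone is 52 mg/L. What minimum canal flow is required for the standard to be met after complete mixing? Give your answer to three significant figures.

Set C_mix = 52: (Q·6.500 + 1070·194.0) / (Q + 1070) = 52
→ Q = 1070·(194.0 − 52)/(52 − 6.500) = 3339 L/s.

3340 L/s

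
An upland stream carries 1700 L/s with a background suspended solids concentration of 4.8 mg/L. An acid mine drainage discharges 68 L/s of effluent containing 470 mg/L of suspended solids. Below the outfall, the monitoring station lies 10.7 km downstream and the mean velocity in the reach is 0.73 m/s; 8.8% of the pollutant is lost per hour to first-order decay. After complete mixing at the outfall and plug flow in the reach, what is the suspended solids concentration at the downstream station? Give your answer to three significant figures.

Mixed concentration C = ΣQC/ΣQ = (1700·4.800 + 68.00·470.0) / 1768 = 40120/1768 = 22.69 mg/L.
Travel time t = 10.7·1000 / 0.73 = 14660 s = 4.072 h.
8.8%/h lost → k = −ln(1 − 0.088) = 0.09212 h⁻¹.
Decay over the reach: 22.69·exp(−kt) = 22.69·0.6873 = 15.60 mg/L.

15.6 mg/L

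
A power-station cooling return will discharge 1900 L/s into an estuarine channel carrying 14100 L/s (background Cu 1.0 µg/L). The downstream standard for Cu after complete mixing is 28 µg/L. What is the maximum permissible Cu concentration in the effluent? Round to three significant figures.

At the limit, (Qr·Cr + Qe·Cₑ)/(Qr + Qe) = 28:
Cₑ = (16000·28 − 14100·1.000) / 1900 = 228.4 µg/L.

228 µg/L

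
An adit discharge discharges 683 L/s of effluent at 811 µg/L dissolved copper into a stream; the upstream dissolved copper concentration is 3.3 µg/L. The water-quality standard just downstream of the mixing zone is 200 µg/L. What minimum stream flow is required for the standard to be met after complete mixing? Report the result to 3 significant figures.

2120 L/s

Set C_mix = 200: (Q·3.300 + 683.0·811.0) / (Q + 683.0) = 200
→ Q = 683.0·(811.0 − 200)/(200 − 3.300) = 2122 L/s.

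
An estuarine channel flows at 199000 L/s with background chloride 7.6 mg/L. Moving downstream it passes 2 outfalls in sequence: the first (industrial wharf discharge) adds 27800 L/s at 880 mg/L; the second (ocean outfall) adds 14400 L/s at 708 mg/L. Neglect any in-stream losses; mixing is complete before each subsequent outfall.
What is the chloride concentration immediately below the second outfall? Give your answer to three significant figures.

150 mg/L

Outfall 1: combined Q = 226800 L/s; C = (199000·7.600 + 27800·880.0)/226800 = 114.5 mg/L.
Outfall 2: combined Q = 241200 L/s; C = (226800·114.5 + 14400·708.0)/241200 = 150.0 mg/L.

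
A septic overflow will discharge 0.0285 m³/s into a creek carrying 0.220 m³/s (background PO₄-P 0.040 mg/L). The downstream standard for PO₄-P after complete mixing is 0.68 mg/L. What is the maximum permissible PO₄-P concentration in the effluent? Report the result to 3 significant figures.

5.62 mg/L

At the limit, (Qr·Cr + Qe·Cₑ)/(Qr + Qe) = 0.68:
Cₑ = (0.2485·0.68 − 0.2200·0.04000) / 0.02850 = 5.620 mg/L.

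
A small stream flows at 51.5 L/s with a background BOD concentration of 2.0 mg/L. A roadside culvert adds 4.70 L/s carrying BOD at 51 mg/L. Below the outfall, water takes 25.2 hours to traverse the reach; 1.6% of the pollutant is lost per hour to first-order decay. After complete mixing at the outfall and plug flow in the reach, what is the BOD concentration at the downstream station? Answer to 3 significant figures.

4.06 mg/L

After mixing, C = (51.50·2.000 + 4.700·51.00) / 56.20 = 342.7/56.20 = 6.098 mg/L.
1.6%/h lost → k = −ln(1 − 0.016) = 0.01613 h⁻¹.
After decay, C = 6.098 × e^(−kt) = 6.098 × 0.6660 = 4.061 mg/L.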